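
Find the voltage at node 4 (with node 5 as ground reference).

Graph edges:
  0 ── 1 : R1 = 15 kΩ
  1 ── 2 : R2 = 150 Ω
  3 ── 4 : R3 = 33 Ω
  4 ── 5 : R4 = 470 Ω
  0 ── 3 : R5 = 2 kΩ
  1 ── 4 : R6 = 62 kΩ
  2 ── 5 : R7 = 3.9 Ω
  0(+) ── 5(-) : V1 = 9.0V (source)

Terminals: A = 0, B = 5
Nodal analysis, taking node 5 as the 0 V reference.
Source V1 fixes V_0 = 9 V.
KCL at each unknown node (sum of currents leaving = 0; resistances in Ω):
  Node 1: (V_1 - 9)/15000 + (V_1 - V_2)/150 + (V_1 - V_4)/62000 = 0
  Node 2: (V_2 - V_1)/150 + (V_2 - 0)/3.9 = 0
  Node 3: (V_3 - V_4)/33 + (V_3 - 9)/2000 = 0
  Node 4: (V_4 - V_3)/33 + (V_4 - 0)/470 + (V_4 - V_1)/62000 = 0
Collecting terms (coefficients in siemens):
  0.006749·V_1 - 0.006667·V_2 - 0.00001613·V_4 = 0.0006
  0.2631·V_2 - 0.006667·V_1 = 0
  0.0308·V_3 - 0.0303·V_4 = 0.0045
  0.03245·V_4 - 0.00001613·V_1 - 0.0303·V_3 = 0
Solving these 4 simultaneous equations (Gaussian elimination) gives:
  V_1 = 0.0953 V, V_2 = 0.002415 V, V_3 = 1.799 V, V_4 = 1.68 V
The requested potential is V_4 = 1.68 V.

Final answer: V_4 = 1.68 V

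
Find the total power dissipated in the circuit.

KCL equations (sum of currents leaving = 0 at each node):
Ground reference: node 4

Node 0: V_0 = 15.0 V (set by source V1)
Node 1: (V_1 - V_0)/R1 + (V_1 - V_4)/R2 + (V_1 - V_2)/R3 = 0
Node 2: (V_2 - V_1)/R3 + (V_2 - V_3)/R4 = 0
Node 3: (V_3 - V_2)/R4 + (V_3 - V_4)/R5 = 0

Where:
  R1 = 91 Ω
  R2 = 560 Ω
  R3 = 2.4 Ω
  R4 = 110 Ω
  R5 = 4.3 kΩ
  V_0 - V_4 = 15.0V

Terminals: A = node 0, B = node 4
Nodal analysis, taking node 4 as the 0 V reference.
Source V1 fixes V_0 = 15 V.
KCL at each unknown node (sum of currents leaving = 0; resistances in Ω):
  Node 1: (V_1 - 15)/91 + (V_1 - 0)/560 + (V_1 - V_2)/2.4 = 0
  Node 2: (V_2 - V_1)/2.4 + (V_2 - V_3)/110 = 0
  Node 3: (V_3 - V_2)/110 + (V_3 - 0)/4300 = 0
Collecting terms (coefficients in siemens):
  0.4294·V_1 - 0.4167·V_2 = 0.1648
  0.4258·V_2 - 0.4167·V_1 - 0.009091·V_3 = 0
  0.009323·V_3 - 0.009091·V_2 = 0
Solving these 3 simultaneous equations (Gaussian elimination) gives:
  V_1 = 12.68 V, V_2 = 12.67 V, V_3 = 12.36 V
Power in each resistor, P = (ΔV)²/R:
  P_R1 = (15 - 12.68)²/91 = 0.05923 W
  P_R2 = (12.68 - 0)²/560 = 0.287 W
  P_R3 = (12.68 - 12.67)²/2.4 = 0.00001981 W
  P_R4 = (12.67 - 12.36)²/110 = 0.0009082 W
  P_R5 = (12.36 - 0)²/4300 = 0.0355 W
P_total = P_R1 + P_R2 + P_R3 + P_R4 + P_R5 = 0.3827 W

Final answer: 0.3827 W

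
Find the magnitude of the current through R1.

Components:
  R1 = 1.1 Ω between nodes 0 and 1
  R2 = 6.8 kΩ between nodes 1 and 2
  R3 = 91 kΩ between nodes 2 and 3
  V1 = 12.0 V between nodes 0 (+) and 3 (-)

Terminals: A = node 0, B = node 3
Nodal analysis, taking node 3 as the 0 V reference.
Source V1 fixes V_0 = 12 V.
KCL at each unknown node (sum of currents leaving = 0; resistances in Ω):
  Node 1: (V_1 - 12)/1.1 + (V_1 - V_2)/6800 = 0
  Node 2: (V_2 - V_1)/6800 + (V_2 - 0)/91000 = 0
Collecting terms (coefficients in siemens):
  0.9092·V_1 - 0.0001471·V_2 = 10.91
  0.000158·V_2 - 0.0001471·V_1 = 0
Determinant D = (0.9092)(0.000158) - (-0.0001471)(-0.0001471) = 0.0001437
V_1 = [(10.91)(0.000158) - (-0.0001471)(0)]/D = 12 V
V_2 = [(0.9092)(0) - (10.91)(-0.0001471)]/D = 11.17 V
I_R1 = (V_0 - V_1)/R1 = (12 - 12)/1.1 = 0.0001227 A
|I_R1| = 0.0001227 A

Final answer: |I_R1| = 0.0001227 A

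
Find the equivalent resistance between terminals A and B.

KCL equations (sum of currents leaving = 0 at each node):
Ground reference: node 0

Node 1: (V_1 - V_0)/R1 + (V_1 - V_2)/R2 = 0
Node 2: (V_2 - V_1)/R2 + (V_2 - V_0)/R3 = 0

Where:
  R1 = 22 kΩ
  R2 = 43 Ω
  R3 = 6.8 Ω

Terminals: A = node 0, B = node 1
Reduce the network between node 0 (A) and node 1 (B) by series/parallel combination:
  Rs1 = R3 + R2 (series, joined only at node 2) = 6.8 + 43 = 49.8 Ω
  Rp1 = R1 ‖ Rs1 (parallel, both between nodes 0 and 1) = 1/(1/22000 + 1/49.8) = 49.69 Ω
R_eq = 49.69 Ω

Final answer: 49.69 Ω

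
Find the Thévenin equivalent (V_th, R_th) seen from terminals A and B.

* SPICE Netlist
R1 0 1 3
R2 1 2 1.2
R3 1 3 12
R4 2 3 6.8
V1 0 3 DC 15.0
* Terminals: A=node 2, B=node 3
Step 1 — V_th is the open-circuit voltage V_A - V_B (nothing connected across the terminals).
Nodal analysis, taking node 3 as the 0 V reference.
Source V1 fixes V_0 = 15 V.
KCL at each unknown node (sum of currents leaving = 0; resistances in Ω):
  Node 1: (V_1 - 15)/3 + (V_1 - V_2)/1.2 + (V_1 - 0)/12 = 0
  Node 2: (V_2 - V_1)/1.2 + (V_2 - 0)/6.8 = 0
Collecting terms (coefficients in siemens):
  1.25·V_1 - 0.8333·V_2 = 5
  0.9804·V_2 - 0.8333·V_1 = 0
Determinant D = (1.25)(0.9804) - (-0.8333)(-0.8333) = 0.531
V_1 = [(5)(0.9804) - (-0.8333)(0)]/D = 9.231 V
V_2 = [(1.25)(0) - (5)(-0.8333)]/D = 7.846 V
V_th = V_2 - V_3 = 7.846 - 0 = 7.846 V
Step 2 — R_th: zero the source — replace V1 by a short circuit (node 3 merges into node 0) — and find the resistance seen between A (node 2) and B (node 0).
Reduce the network between node 2 (A) and node 0 (B) by series/parallel combination:
  Rp1 = R1 ‖ R3 (parallel, both between nodes 0 and 1) = 1/(1/3 + 1/12) = 2.4 Ω
  Rs1 = R2 + Rp1 (series, joined only at node 1) = 1.2 + 2.4 = 3.6 Ω
  Rp2 = R4 ‖ Rs1 (parallel, both between nodes 0 and 2) = 1/(1/6.8 + 1/3.6) = 2.354 Ω
R_th = 2.354 Ω

Final answer: V_th = 7.846 V, R_th = 2.354 Ω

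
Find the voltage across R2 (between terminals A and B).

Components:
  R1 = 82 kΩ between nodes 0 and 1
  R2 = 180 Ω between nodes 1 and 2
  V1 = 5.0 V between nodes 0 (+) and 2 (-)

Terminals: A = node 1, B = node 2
R1 and R2 are in series across V1 (node 0 → node 1 → node 2), and the output A–B is taken across R2, so this is a voltage divider.
Series current: I = V1/(R1 + R2) = 5/(82000 + 180) = 5/82180 = 0.00006084 A
V_R2 = I × R2 = V1 × R2/(R1 + R2) = 5 × 180/82180 = 0.01095 V

Final answer: 0.01095 V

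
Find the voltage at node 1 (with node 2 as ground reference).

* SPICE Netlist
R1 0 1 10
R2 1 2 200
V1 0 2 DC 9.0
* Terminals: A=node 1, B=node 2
Nodal analysis, taking node 2 as the 0 V reference.
Source V1 fixes V_0 = 9 V.
KCL at each unknown node (sum of currents leaving = 0; resistances in Ω):
  Node 1: (V_1 - 9)/10 + (V_1 - 0)/200 = 0
Collecting terms: 0.105 × V_1 = 0.9  =>  V_1 = 8.571 V
The requested potential is V_1 = 8.571 V.

Final answer: V_1 = 8.571 V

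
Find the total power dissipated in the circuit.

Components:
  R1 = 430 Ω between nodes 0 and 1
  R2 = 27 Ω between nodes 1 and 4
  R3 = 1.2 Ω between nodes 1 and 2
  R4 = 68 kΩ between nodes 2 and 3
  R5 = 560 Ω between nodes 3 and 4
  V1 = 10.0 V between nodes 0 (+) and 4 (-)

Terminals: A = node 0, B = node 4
Nodal analysis, taking node 4 as the 0 V reference.
Source V1 fixes V_0 = 10 V.
KCL at each unknown node (sum of currents leaving = 0; resistances in Ω):
  Node 1: (V_1 - 10)/430 + (V_1 - 0)/27 + (V_1 - V_2)/1.2 = 0
  Node 2: (V_2 - V_1)/1.2 + (V_2 - V_3)/68000 = 0
  Node 3: (V_3 - V_2)/68000 + (V_3 - 0)/560 = 0
Collecting terms (coefficients in siemens):
  0.8727·V_1 - 0.8333·V_2 = 0.02326
  0.8333·V_2 - 0.8333·V_1 - 0.00001471·V_3 = 0
  0.0018·V_3 - 0.00001471·V_2 = 0
Solving these 3 simultaneous equations (Gaussian elimination) gives:
  V_1 = 0.5906 V, V_2 = 0.5906 V, V_3 = 0.004824 V
Power in each resistor, P = (ΔV)²/R:
  P_R1 = (10 - 0.5906)²/430 = 0.2059 W
  P_R2 = (0.5906 - 0)²/27 = 0.01292 W
  P_R3 = (0.5906 - 0.5906)²/1.2 = 0.00000000008904 W
  P_R4 = (0.5906 - 0.004824)²/68000 = 0.000005046 W
  P_R5 = (0.004824 - 0)²/560 = 0.00000004155 W
P_total = P_R1 + P_R2 + P_R3 + P_R4 + P_R5 = 0.2188 W

Final answer: 0.2188 W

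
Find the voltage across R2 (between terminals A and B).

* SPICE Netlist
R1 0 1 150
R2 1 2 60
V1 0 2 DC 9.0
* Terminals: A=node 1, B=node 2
R1 and R2 are in series across V1 (node 0 → node 1 → node 2), and the output A–B is taken across R2, so this is a voltage divider.
Series current: I = V1/(R1 + R2) = 9/(150 + 60) = 9/210 = 0.04286 A
V_R2 = I × R2 = V1 × R2/(R1 + R2) = 9 × 60/210 = 2.571 V

Final answer: 2.571 V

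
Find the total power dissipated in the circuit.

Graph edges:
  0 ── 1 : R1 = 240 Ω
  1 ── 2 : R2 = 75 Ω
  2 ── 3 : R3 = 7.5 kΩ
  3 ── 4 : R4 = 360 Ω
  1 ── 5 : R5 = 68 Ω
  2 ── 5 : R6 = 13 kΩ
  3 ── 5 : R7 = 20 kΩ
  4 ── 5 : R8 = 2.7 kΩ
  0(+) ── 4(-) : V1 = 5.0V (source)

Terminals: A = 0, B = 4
Nodal analysis, taking node 4 as the 0 V reference.
Source V1 fixes V_0 = 5 V.
KCL at each unknown node (sum of currents leaving = 0; resistances in Ω):
  Node 1: (V_1 - 5)/240 + (V_1 - V_2)/75 + (V_1 - V_5)/68 = 0
  Node 2: (V_2 - V_1)/75 + (V_2 - V_3)/7500 + (V_2 - V_5)/13000 = 0
  Node 3: (V_3 - V_2)/7500 + (V_3 - 0)/360 + (V_3 - V_5)/20000 = 0
  Node 5: (V_5 - V_1)/68 + (V_5 - V_2)/13000 + (V_5 - V_3)/20000 + (V_5 - 0)/2700 = 0
Collecting terms (coefficients in siemens):
  0.03221·V_1 - 0.01333·V_2 - 0.01471·V_5 = 0.02083
  0.01354·V_2 - 0.01333·V_1 - 0.0001333·V_3 - 0.00007692·V_5 = 0
  0.002961·V_3 - 0.0001333·V_2 - 0.00005·V_5 = 0
  0.0152·V_5 - 0.01471·V_1 - 0.00007692·V_2 - 0.00005·V_3 = 0
Solving these 4 simultaneous equations (Gaussian elimination) gives:
  V_1 = 4.436 V, V_2 = 4.394 V, V_3 = 0.2707 V, V_5 = 4.314 V
Power in each resistor, P = (ΔV)²/R:
  P_R1 = (5 - 4.436)²/240 = 0.001325 W
  P_R2 = (4.436 - 4.394)²/75 = 0.00002318 W
  P_R3 = (4.394 - 0.2707)²/7500 = 0.002267 W
  P_R4 = (0.2707 - 0)²/360 = 0.0002036 W
  P_R5 = (4.436 - 4.314)²/68 = 0.0002188 W
  P_R6 = (4.394 - 4.314)²/13000 = 0.0000004957 W
  P_R7 = (0.2707 - 4.314)²/20000 = 0.0008174 W
  P_R8 = (0 - 4.314)²/2700 = 0.006893 W
P_total = P_R1 + P_R2 + P_R3 + P_R4 + P_R5 + P_R6 + P_R7 + P_R8 = 0.01175 W

Final answer: 0.01175 W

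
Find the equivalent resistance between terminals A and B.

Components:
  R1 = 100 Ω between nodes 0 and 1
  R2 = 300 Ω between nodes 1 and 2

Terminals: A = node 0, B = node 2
Reduce the network between node 0 (A) and node 2 (B) by series/parallel combination:
  Rs1 = R1 + R2 (series, joined only at node 1) = 100 + 300 = 400 Ω
R_eq = 400 Ω

Final answer: 400 Ω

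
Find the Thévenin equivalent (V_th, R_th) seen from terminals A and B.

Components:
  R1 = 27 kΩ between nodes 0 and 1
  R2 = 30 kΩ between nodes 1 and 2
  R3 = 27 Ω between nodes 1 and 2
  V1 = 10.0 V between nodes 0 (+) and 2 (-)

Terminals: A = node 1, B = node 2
Step 1 — V_th is the open-circuit voltage V_A - V_B (nothing connected across the terminals).
Nodal analysis, taking node 2 as the 0 V reference.
Source V1 fixes V_0 = 10 V.
KCL at each unknown node (sum of currents leaving = 0; resistances in Ω):
  Node 1: (V_1 - 10)/27000 + (V_1 - 0)/30000 + (V_1 - 0)/27 = 0
Collecting terms: 0.03711 × V_1 = 0.0003704  =>  V_1 = 0.009981 V
V_th = V_1 - V_2 = 0.009981 - 0 = 0.009981 V
Step 2 — R_th: zero the source — replace V1 by a short circuit (node 2 merges into node 0) — and find the resistance seen between A (node 1) and B (node 0).
Reduce the network between node 1 (A) and node 0 (B) by series/parallel combination:
  Rp1 = R1 ‖ R2 ‖ R3 (parallel, all between nodes 0 and 1) = 1/(1/27000 + 1/30000 + 1/27) = 26.95 Ω
R_th = 26.95 Ω

Final answer: V_th = 0.009981 V, R_th = 26.95 Ω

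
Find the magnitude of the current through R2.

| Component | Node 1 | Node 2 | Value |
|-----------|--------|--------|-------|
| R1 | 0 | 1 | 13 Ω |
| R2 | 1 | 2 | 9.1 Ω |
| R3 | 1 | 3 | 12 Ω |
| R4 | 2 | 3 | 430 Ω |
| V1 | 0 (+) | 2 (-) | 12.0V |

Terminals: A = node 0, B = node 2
Nodal analysis, taking node 2 as the 0 V reference.
Source V1 fixes V_0 = 12 V.
KCL at each unknown node (sum of currents leaving = 0; resistances in Ω):
  Node 1: (V_1 - 12)/13 + (V_1 - 0)/9.1 + (V_1 - V_3)/12 = 0
  Node 3: (V_3 - V_1)/12 + (V_3 - 0)/430 = 0
Collecting terms (coefficients in siemens):
  0.2701·V_1 - 0.08333·V_3 = 0.9231
  0.08566·V_3 - 0.08333·V_1 = 0
Determinant D = (0.2701)(0.08566) - (-0.08333)(-0.08333) = 0.0162
V_1 = [(0.9231)(0.08566) - (-0.08333)(0)]/D = 4.882 V
V_3 = [(0.2701)(0) - (0.9231)(-0.08333)]/D = 4.75 V
I_R2 = (V_1 - V_2)/R2 = (4.882 - 0)/9.1 = 0.5365 A
|I_R2| = 0.5365 A

Final answer: |I_R2| = 0.5365 A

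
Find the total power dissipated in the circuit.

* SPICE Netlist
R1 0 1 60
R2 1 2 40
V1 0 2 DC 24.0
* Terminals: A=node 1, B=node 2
Nodal analysis, taking node 2 as the 0 V reference.
Source V1 fixes V_0 = 24 V.
KCL at each unknown node (sum of currents leaving = 0; resistances in Ω):
  Node 1: (V_1 - 24)/60 + (V_1 - 0)/40 = 0
Collecting terms: 0.04167 × V_1 = 0.4  =>  V_1 = 9.6 V
Power in each resistor, P = (ΔV)²/R:
  P_R1 = (24 - 9.6)²/60 = 3.456 W
  P_R2 = (9.6 - 0)²/40 = 2.304 W
P_total = P_R1 + P_R2 = 5.76 W

Final answer: 5.76 W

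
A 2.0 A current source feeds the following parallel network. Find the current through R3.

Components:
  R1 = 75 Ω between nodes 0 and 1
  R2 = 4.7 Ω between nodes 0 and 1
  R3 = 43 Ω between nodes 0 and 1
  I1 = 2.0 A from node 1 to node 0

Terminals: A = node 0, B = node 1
All resistors sit directly between nodes 0 and 1, so they are in parallel and share one voltage V; the full source current 2 A splits among them.
1/R_par = 1/75 + 1/4.7 + 1/43 = 0.2494 S  =>  R_par = 4.01 Ω
V = I × R_par = 2 × 4.01 = 8.021 V
I_R3 = V/R3 = 8.021/43 = 0.1865 A

Final answer: 0.1865 A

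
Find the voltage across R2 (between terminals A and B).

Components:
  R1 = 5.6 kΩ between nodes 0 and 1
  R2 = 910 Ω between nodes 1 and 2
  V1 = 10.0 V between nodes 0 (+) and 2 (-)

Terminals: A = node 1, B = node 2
R1 and R2 are in series across V1 (node 0 → node 1 → node 2), and the output A–B is taken across R2, so this is a voltage divider.
Series current: I = V1/(R1 + R2) = 10/(5600 + 910) = 10/6510 = 0.001536 A
V_R2 = I × R2 = V1 × R2/(R1 + R2) = 10 × 910/6510 = 1.398 V

Final answer: 1.398 V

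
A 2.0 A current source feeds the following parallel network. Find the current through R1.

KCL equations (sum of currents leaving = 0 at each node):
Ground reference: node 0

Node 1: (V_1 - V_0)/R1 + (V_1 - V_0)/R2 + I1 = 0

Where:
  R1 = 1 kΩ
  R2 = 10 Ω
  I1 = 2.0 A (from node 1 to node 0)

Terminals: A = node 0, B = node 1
All resistors sit directly between nodes 0 and 1, so they are in parallel and share one voltage V; the full source current 2 A splits among them.
1/R_par = 1/1000 + 1/10 = 0.101 S  =>  R_par = 9.901 Ω
V = I × R_par = 2 × 9.901 = 19.8 V
I_R1 = V/R1 = 19.8/1000 = 0.0198 A

Final answer: 0.0198 A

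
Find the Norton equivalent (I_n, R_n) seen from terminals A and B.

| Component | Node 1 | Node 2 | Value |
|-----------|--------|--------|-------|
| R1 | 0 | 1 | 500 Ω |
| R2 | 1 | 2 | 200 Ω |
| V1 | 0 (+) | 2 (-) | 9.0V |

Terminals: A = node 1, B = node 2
Find the Thévenin equivalent first; then I_n = V_th/R_th and R_n = R_th.
Step 1 — V_th is the open-circuit voltage V_A - V_B (nothing connected across the terminals).
Nodal analysis, taking node 2 as the 0 V reference.
Source V1 fixes V_0 = 9 V.
KCL at each unknown node (sum of currents leaving = 0; resistances in Ω):
  Node 1: (V_1 - 9)/500 + (V_1 - 0)/200 = 0
Collecting terms: 0.007 × V_1 = 0.018  =>  V_1 = 2.571 V
V_th = V_1 - V_2 = 2.571 - 0 = 2.571 V
Step 2 — R_th: zero the source — replace V1 by a short circuit (node 2 merges into node 0) — and find the resistance seen between A (node 1) and B (node 0).
Reduce the network between node 1 (A) and node 0 (B) by series/parallel combination:
  Rp1 = R1 ‖ R2 (parallel, both between nodes 0 and 1) = 1/(1/500 + 1/200) = 142.9 Ω
R_th = 142.9 Ω
I_n = V_th/R_th = 2.571/142.9 = 0.018 A, and R_n = R_th = 142.9 Ω

Final answer: I_n = 0.018 A, R_n = 142.9 Ω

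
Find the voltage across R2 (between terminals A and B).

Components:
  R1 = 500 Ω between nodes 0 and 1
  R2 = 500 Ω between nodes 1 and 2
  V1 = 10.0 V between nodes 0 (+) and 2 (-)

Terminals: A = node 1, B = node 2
R1 and R2 are in series across V1 (node 0 → node 1 → node 2), and the output A–B is taken across R2, so this is a voltage divider.
Series current: I = V1/(R1 + R2) = 10/(500 + 500) = 10/1000 = 0.01 A
V_R2 = I × R2 = V1 × R2/(R1 + R2) = 10 × 500/1000 = 5 V

Final answer: 5 V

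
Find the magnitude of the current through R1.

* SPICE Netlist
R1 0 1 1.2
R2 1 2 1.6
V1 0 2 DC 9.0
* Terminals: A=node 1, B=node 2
Nodal analysis, taking node 2 as the 0 V reference.
Source V1 fixes V_0 = 9 V.
KCL at each unknown node (sum of currents leaving = 0; resistances in Ω):
  Node 1: (V_1 - 9)/1.2 + (V_1 - 0)/1.6 = 0
Collecting terms: 1.458 × V_1 = 7.5  =>  V_1 = 5.143 V
I_R1 = (V_0 - V_1)/R1 = (9 - 5.143)/1.2 = 3.214 A
|I_R1| = 3.214 A

Final answer: |I_R1| = 3.214 A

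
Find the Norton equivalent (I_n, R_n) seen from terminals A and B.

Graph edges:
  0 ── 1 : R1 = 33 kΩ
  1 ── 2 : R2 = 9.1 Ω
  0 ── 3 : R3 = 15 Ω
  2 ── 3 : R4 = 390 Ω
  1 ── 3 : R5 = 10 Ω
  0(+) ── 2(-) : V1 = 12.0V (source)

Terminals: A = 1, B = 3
Find the Thévenin equivalent first; then I_n = V_th/R_th and R_n = R_th.
Step 1 — V_th is the open-circuit voltage V_A - V_B (nothing connected across the terminals).
Nodal analysis, taking node 2 as the 0 V reference.
Source V1 fixes V_0 = 12 V.
KCL at each unknown node (sum of currents leaving = 0; resistances in Ω):
  Node 1: (V_1 - 12)/33000 + (V_1 - 0)/9.1 + (V_1 - V_3)/10 = 0
  Node 3: (V_3 - 12)/15 + (V_3 - 0)/390 + (V_3 - V_1)/10 = 0
Collecting terms (coefficients in siemens):
  0.2099·V_1 - 0.1·V_3 = 0.0003636
  0.1692·V_3 - 0.1·V_1 = 0.8
Determinant D = (0.2099)(0.1692) - (-0.1)(-0.1) = 0.02552
V_1 = [(0.0003636)(0.1692) - (-0.1)(0.8)]/D = 3.137 V
V_3 = [(0.2099)(0.8) - (0.0003636)(-0.1)]/D = 6.581 V
V_th = V_1 - V_3 = 3.137 - 6.581 = -3.444 V
Step 2 — R_th: zero the source — replace V1 by a short circuit (node 2 merges into node 0) — and find the resistance seen between A (node 1) and B (node 3).
Reduce the network between node 1 (A) and node 3 (B) by series/parallel combination:
  Rp1 = R1 ‖ R2 (parallel, both between nodes 0 and 1) = 1/(1/33000 + 1/9.1) = 9.097 Ω
  Rp2 = R3 ‖ R4 (parallel, both between nodes 0 and 3) = 1/(1/15 + 1/390) = 14.44 Ω
  Rs1 = Rp1 + Rp2 (series, joined only at node 0) = 9.097 + 14.44 = 23.54 Ω
  Rp3 = R5 ‖ Rs1 (parallel, both between nodes 1 and 3) = 1/(1/10 + 1/23.54) = 7.019 Ω
R_th = 7.019 Ω
I_n = V_th/R_th = -3.444/7.019 = -0.4907 A, and R_n = R_th = 7.019 Ω

Final answer: I_n = -0.4907 A, R_n = 7.019 Ω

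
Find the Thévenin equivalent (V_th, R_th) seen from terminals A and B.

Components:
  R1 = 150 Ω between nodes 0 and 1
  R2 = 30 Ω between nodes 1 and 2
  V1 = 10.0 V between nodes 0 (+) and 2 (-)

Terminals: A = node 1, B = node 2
Step 1 — V_th is the open-circuit voltage V_A - V_B (nothing connected across the terminals).
Nodal analysis, taking node 2 as the 0 V reference.
Source V1 fixes V_0 = 10 V.
KCL at each unknown node (sum of currents leaving = 0; resistances in Ω):
  Node 1: (V_1 - 10)/150 + (V_1 - 0)/30 = 0
Collecting terms: 0.04 × V_1 = 0.06667  =>  V_1 = 1.667 V
V_th = V_1 - V_2 = 1.667 - 0 = 1.667 V
Step 2 — R_th: zero the source — replace V1 by a short circuit (node 2 merges into node 0) — and find the resistance seen between A (node 1) and B (node 0).
Reduce the network between node 1 (A) and node 0 (B) by series/parallel combination:
  Rp1 = R1 ‖ R2 (parallel, both between nodes 0 and 1) = 1/(1/150 + 1/30) = 25 Ω
R_th = 25 Ω

Final answer: V_th = 1.667 V, R_th = 25 Ω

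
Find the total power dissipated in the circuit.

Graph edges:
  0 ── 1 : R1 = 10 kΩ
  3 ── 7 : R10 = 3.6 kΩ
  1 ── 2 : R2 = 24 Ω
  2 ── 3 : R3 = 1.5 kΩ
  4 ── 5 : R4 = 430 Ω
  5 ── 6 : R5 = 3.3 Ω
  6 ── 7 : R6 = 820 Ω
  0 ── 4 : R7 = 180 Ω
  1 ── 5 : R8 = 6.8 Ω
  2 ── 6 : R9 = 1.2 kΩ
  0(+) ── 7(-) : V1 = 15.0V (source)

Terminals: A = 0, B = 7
Nodal analysis, taking node 7 as the 0 V reference.
Source V1 fixes V_0 = 15 V.
KCL at each unknown node (sum of currents leaving = 0; resistances in Ω):
  Node 1: (V_1 - 15)/10000 + (V_1 - V_2)/24 + (V_1 - V_5)/6.8 = 0
  Node 2: (V_2 - V_1)/24 + (V_2 - V_3)/1500 + (V_2 - V_6)/1200 = 0
  Node 3: (V_3 - V_2)/1500 + (V_3 - 0)/3600 = 0
  Node 4: (V_4 - V_5)/430 + (V_4 - 15)/180 = 0
  Node 5: (V_5 - V_4)/430 + (V_5 - V_6)/3.3 + (V_5 - V_1)/6.8 = 0
  Node 6: (V_6 - V_5)/3.3 + (V_6 - 0)/820 + (V_6 - V_2)/1200 = 0
Collecting terms (coefficients in siemens):
  0.1888·V_1 - 0.04167·V_2 - 0.1471·V_5 = 0.0015
  0.04317·V_2 - 0.04167·V_1 - 0.0006667·V_3 - 0.0008333·V_6 = 0
  0.0009444·V_3 - 0.0006667·V_2 = 0
  0.007881·V_4 - 0.002326·V_5 = 0.08333
  0.4524·V_5 - 0.1471·V_1 - 0.002326·V_4 - 0.303·V_6 = 0
  0.3051·V_6 - 0.0008333·V_2 - 0.303·V_5 = 0
Solving these 6 simultaneous equations (Gaussian elimination) gives:
  V_1 = 8.279 V, V_2 = 8.241 V, V_3 = 5.817 V, V_4 = 13.02 V
  V_5 = 8.285 V, V_6 = 8.252 V
Power in each resistor, P = (ΔV)²/R:
  P_R1 = (15 - 8.279)²/10000 = 0.004517 W
  P_R2 = (8.279 - 8.241)²/24 = 0.00006191 W
  P_R3 = (8.241 - 5.817)²/1500 = 0.003916 W
  P_R4 = (13.02 - 8.285)²/430 = 0.0521 W
  P_R5 = (8.285 - 8.252)²/3.3 = 0.0003349 W
  P_R6 = (8.252 - 0)²/820 = 0.08305 W
  P_R7 = (15 - 13.02)²/180 = 0.02181 W
  P_R8 = (8.279 - 8.285)²/6.8 = 0.000005932 W
  P_R9 = (8.241 - 8.252)²/1200 = 0.0000001132 W
  P_R10 = (5.817 - 0)²/3600 = 0.009399 W
P_total = P_R1 + P_R2 + P_R3 + P_R4 + P_R5 + P_R6 + P_R7 + P_R8 + P_R9 + P_R10 = 0.1752 W

Final answer: 0.1752 W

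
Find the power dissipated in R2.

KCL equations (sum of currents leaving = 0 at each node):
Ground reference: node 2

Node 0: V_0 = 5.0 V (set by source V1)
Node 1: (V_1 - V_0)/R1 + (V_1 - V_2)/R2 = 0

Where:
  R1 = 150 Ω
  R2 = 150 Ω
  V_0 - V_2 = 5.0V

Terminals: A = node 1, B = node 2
Nodal analysis, taking node 2 as the 0 V reference.
Source V1 fixes V_0 = 5 V.
KCL at each unknown node (sum of currents leaving = 0; resistances in Ω):
  Node 1: (V_1 - 5)/150 + (V_1 - 0)/150 = 0
Collecting terms: 0.01333 × V_1 = 0.03333  =>  V_1 = 2.5 V
I_R2 = (V_1 - V_2)/R2 = (2.5 - 0)/150 = 0.01667 A
P_R2 = I_R2² × R2 = (0.01667)² × 150 = 0.04167 W

Final answer: 0.04167 W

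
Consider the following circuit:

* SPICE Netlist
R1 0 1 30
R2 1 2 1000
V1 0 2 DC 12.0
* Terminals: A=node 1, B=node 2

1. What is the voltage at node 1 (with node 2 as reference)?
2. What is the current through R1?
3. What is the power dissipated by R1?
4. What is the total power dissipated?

Nodal analysis, taking node 2 as the 0 V reference.
Source V1 fixes V_0 = 12 V.
KCL at each unknown node (sum of currents leaving = 0; resistances in Ω):
  Node 1: (V_1 - 12)/30 + (V_1 - 0)/1000 = 0
Collecting terms: 0.03433 × V_1 = 0.4  =>  V_1 = 11.65 V
Part 1:
  Read off the nodal solution: V_1 = 11.65 V
Part 2:
  I_R1 = (V_0 - V_1)/R1 = (12 - 11.65)/30 = 0.01165 A
  Magnitude: I_R1 = 0.01165 A
Part 3:
  I_R1 = (V_0 - V_1)/R1 = (12 - 11.65)/30 = 0.01165 A
  P_R1 = I_R1² × R1 = (0.01165)² × 30 = 0.004072 W
Part 4:
  Power in each resistor, P = (ΔV)²/R:
    P_R1 = (12 - 11.65)²/30 = 0.004072 W
    P_R2 = (11.65 - 0)²/1000 = 0.1357 W
  P_total = P_R1 + P_R2 = 0.1398 W

Final answers:
1. V_1 = 11.65 V
2. I_R1 = 0.01165 A
3. P_R1 = 0.004072 W
4. P_total = 0.1398 W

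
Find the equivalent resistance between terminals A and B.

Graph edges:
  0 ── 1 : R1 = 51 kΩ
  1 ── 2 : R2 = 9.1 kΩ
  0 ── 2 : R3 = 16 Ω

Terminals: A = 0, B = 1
Reduce the network between node 0 (A) and node 1 (B) by series/parallel combination:
  Rs1 = R3 + R2 (series, joined only at node 2) = 16 + 9100 = 9116 Ω
  Rp1 = R1 ‖ Rs1 (parallel, both between nodes 0 and 1) = 1/(1/51000 + 1/9116) = 7734 Ω
R_eq = 7.734 kΩ

Final answer: 7.734 kΩ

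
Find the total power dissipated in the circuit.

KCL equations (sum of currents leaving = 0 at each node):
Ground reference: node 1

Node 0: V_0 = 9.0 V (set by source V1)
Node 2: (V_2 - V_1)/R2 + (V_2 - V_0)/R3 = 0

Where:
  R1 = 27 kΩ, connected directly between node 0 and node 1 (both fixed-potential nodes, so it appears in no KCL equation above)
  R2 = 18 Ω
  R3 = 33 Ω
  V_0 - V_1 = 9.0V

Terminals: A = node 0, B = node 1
Nodal analysis, taking node 1 as the 0 V reference.
Source V1 fixes V_0 = 9 V.
KCL at each unknown node (sum of currents leaving = 0; resistances in Ω):
  Node 2: (V_2 - 0)/18 + (V_2 - 9)/33 = 0
Collecting terms: 0.08586 × V_2 = 0.2727  =>  V_2 = 3.176 V
Power in each resistor, P = (ΔV)²/R:
  P_R1 = (9 - 0)²/27000 = 0.003 W
  P_R2 = (0 - 3.176)²/18 = 0.5606 W
  P_R3 = (9 - 3.176)²/33 = 1.028 W
P_total = P_R1 + P_R2 + P_R3 = 1.591 W

Final answer: 1.591 W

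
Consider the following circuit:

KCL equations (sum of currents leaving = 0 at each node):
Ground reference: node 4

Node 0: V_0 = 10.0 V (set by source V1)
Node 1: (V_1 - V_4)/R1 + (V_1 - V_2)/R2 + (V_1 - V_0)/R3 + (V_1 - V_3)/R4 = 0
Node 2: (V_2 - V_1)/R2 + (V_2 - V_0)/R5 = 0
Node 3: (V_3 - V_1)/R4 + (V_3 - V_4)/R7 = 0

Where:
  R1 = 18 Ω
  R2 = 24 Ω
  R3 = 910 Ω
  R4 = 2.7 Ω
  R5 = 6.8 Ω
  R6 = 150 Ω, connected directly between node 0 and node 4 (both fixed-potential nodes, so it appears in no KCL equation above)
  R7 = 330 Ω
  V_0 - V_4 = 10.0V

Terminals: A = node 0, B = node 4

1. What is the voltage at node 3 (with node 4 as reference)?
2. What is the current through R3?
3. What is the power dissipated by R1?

Nodal analysis, taking node 4 as the 0 V reference.
Source V1 fixes V_0 = 10 V.
KCL at each unknown node (sum of currents leaving = 0; resistances in Ω):
  Node 1: (V_1 - 0)/18 + (V_1 - V_2)/24 + (V_1 - 10)/910 + (V_1 - V_3)/2.7 = 0
  Node 2: (V_2 - V_1)/24 + (V_2 - 10)/6.8 = 0
  Node 3: (V_3 - V_1)/2.7 + (V_3 - 0)/330 = 0
Collecting terms (coefficients in siemens):
  0.4687·V_1 - 0.04167·V_2 - 0.3704·V_3 = 0.01099
  0.1887·V_2 - 0.04167·V_1 = 1.471
  0.3734·V_3 - 0.3704·V_1 = 0
Solving these 3 simultaneous equations (Gaussian elimination) gives:
  V_1 = 3.643 V, V_2 = 8.597 V, V_3 = 3.614 V
Part 1:
  Read off the nodal solution: V_3 = 3.614 V
Part 2:
  I_R3 = (V_0 - V_1)/R3 = (10 - 3.643)/910 = 0.006985 A
  Magnitude: I_R3 = 0.006985 A
Part 3:
  I_R1 = (V_1 - V_4)/R1 = (3.643 - 0)/18 = 0.2024 A
  P_R1 = I_R1² × R1 = (0.2024)² × 18 = 0.7375 W

Final answers:
1. V_3 = 3.614 V
2. I_R3 = 0.006985 A
3. P_R1 = 0.7375 W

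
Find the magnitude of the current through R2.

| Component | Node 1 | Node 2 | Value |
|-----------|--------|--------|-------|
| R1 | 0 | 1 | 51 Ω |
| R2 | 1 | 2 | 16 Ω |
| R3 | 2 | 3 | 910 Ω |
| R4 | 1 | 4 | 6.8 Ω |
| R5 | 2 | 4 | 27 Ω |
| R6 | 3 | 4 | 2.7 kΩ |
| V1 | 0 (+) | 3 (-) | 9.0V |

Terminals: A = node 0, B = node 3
Nodal analysis, taking node 3 as the 0 V reference.
Source V1 fixes V_0 = 9 V.
KCL at each unknown node (sum of currents leaving = 0; resistances in Ω):
  Node 1: (V_1 - 9)/51 + (V_1 - V_2)/16 + (V_1 - V_4)/6.8 = 0
  Node 2: (V_2 - V_1)/16 + (V_2 - 0)/910 + (V_2 - V_4)/27 = 0
  Node 4: (V_4 - V_1)/6.8 + (V_4 - V_2)/27 + (V_4 - 0)/2700 = 0
Collecting terms (coefficients in siemens):
  0.2292·V_1 - 0.0625·V_2 - 0.1471·V_4 = 0.1765
  0.1006·V_2 - 0.0625·V_1 - 0.03704·V_4 = 0
  0.1845·V_4 - 0.1471·V_1 - 0.03704·V_2 = 0
Solving these 3 simultaneous equations (Gaussian elimination) gives:
  V_1 = 8.379 V, V_2 = 8.273 V, V_4 = 8.341 V
I_R2 = (V_1 - V_2)/R2 = (8.379 - 8.273)/16 = 0.006592 A
|I_R2| = 0.006592 A

Final answer: |I_R2| = 0.006592 A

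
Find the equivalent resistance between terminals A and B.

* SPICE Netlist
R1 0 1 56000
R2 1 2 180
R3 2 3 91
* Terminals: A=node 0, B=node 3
Reduce the network between node 0 (A) and node 3 (B) by series/parallel combination:
  Rs1 = R1 + R2 (series, joined only at node 1) = 56000 + 180 = 56180 Ω
  Rs2 = R3 + Rs1 (series, joined only at node 2) = 91 + 56180 = 56270 Ω
R_eq = 56.27 kΩ

Final answer: 56.27 kΩ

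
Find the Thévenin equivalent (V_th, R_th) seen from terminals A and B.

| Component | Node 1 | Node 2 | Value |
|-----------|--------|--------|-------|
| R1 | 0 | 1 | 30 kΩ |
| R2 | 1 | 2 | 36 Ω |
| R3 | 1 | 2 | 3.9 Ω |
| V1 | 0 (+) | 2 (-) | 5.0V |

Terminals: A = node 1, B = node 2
Step 1 — V_th is the open-circuit voltage V_A - V_B (nothing connected across the terminals).
Nodal analysis, taking node 2 as the 0 V reference.
Source V1 fixes V_0 = 5 V.
KCL at each unknown node (sum of currents leaving = 0; resistances in Ω):
  Node 1: (V_1 - 5)/30000 + (V_1 - 0)/36 + (V_1 - 0)/3.9 = 0
Collecting terms: 0.2842 × V_1 = 0.0001667  =>  V_1 = 0.0005864 V
V_th = V_1 - V_2 = 0.0005864 - 0 = 0.0005864 V
Step 2 — R_th: zero the source — replace V1 by a short circuit (node 2 merges into node 0) — and find the resistance seen between A (node 1) and B (node 0).
Reduce the network between node 1 (A) and node 0 (B) by series/parallel combination:
  Rp1 = R1 ‖ R2 ‖ R3 (parallel, all between nodes 0 and 1) = 1/(1/30000 + 1/36 + 1/3.9) = 3.518 Ω
R_th = 3.518 Ω

Final answer: V_th = 0.0005864 V, R_th = 3.518 Ω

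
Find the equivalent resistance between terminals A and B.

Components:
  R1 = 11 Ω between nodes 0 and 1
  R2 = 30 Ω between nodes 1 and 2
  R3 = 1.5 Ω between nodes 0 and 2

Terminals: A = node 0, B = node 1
Reduce the network between node 0 (A) and node 1 (B) by series/parallel combination:
  Rs1 = R3 + R2 (series, joined only at node 2) = 1.5 + 30 = 31.5 Ω
  Rp1 = R1 ‖ Rs1 (parallel, both between nodes 0 and 1) = 1/(1/11 + 1/31.5) = 8.153 Ω
R_eq = 8.153 Ω

Final answer: 8.153 Ω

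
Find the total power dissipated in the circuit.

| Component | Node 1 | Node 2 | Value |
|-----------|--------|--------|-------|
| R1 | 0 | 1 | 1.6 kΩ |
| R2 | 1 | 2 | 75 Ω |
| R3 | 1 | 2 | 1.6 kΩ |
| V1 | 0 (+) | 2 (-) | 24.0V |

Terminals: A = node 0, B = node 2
Nodal analysis, taking node 2 as the 0 V reference.
Source V1 fixes V_0 = 24 V.
KCL at each unknown node (sum of currents leaving = 0; resistances in Ω):
  Node 1: (V_1 - 24)/1600 + (V_1 - 0)/75 + (V_1 - 0)/1600 = 0
Collecting terms: 0.01458 × V_1 = 0.015  =>  V_1 = 1.029 V
Power in each resistor, P = (ΔV)²/R:
  P_R1 = (24 - 1.029)²/1600 = 0.3298 W
  P_R2 = (1.029 - 0)²/75 = 0.01411 W
  P_R3 = (1.029 - 0)²/1600 = 0.0006612 W
P_total = P_R1 + P_R2 + P_R3 = 0.3446 W

Final answer: 0.3446 W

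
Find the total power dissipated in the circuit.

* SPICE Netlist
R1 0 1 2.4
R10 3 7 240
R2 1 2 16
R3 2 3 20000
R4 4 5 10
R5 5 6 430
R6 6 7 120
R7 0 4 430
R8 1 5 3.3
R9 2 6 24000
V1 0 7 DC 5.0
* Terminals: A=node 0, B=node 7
Nodal analysis, taking node 7 as the 0 V reference.
Source V1 fixes V_0 = 5 V.
KCL at each unknown node (sum of currents leaving = 0; resistances in Ω):
  Node 1: (V_1 - 5)/2.4 + (V_1 - V_2)/16 + (V_1 - V_5)/3.3 = 0
  Node 2: (V_2 - V_1)/16 + (V_2 - V_3)/20000 + (V_2 - V_6)/24000 = 0
  Node 3: (V_3 - V_2)/20000 + (V_3 - 0)/240 = 0
  Node 4: (V_4 - V_5)/10 + (V_4 - 5)/430 = 0
  Node 5: (V_5 - V_4)/10 + (V_5 - V_6)/430 + (V_5 - V_1)/3.3 = 0
  Node 6: (V_6 - V_5)/430 + (V_6 - 0)/120 + (V_6 - V_2)/24000 = 0
Collecting terms (coefficients in siemens):
  0.7822·V_1 - 0.0625·V_2 - 0.303·V_5 = 2.083
  0.06259·V_2 - 0.0625·V_1 - 0.00005·V_3 - 0.00004167·V_6 = 0
  0.004217·V_3 - 0.00005·V_2 = 0
  0.1023·V_4 - 0.1·V_5 = 0.01163
  0.4054·V_5 - 0.303·V_1 - 0.1·V_4 - 0.002326·V_6 = 0
  0.0107·V_6 - 0.00004167·V_2 - 0.002326·V_5 = 0
Solving these 6 simultaneous equations (Gaussian elimination) gives:
  V_1 = 4.978 V, V_2 = 4.971 V, V_3 = 0.05895 V, V_4 = 4.95 V
  V_5 = 4.949 V, V_6 = 1.095 V
Power in each resistor, P = (ΔV)²/R:
  P_R1 = (5 - 4.978)²/2.4 = 0.0002055 W
  P_R2 = (4.978 - 4.971)²/16 = 0.000002652 W
  P_R3 = (4.971 - 0.05895)²/20000 = 0.001207 W
  P_R4 = (4.95 - 4.949)²/10 = 0.0000001364 W
  P_R5 = (4.949 - 1.095)²/430 = 0.03454 W
  P_R6 = (1.095 - 0)²/120 = 0.009989 W
  P_R7 = (5 - 4.95)²/430 = 0.000005867 W
  P_R8 = (4.978 - 4.949)²/3.3 = 0.0002582 W
  P_R9 = (4.971 - 1.095)²/24000 = 0.0006261 W
  P_R10 = (0.05895 - 0)²/240 = 0.00001448 W
P_total = P_R1 + P_R2 + P_R3 + P_R4 + P_R5 + P_R6 + P_R7 + P_R8 + P_R9 + P_R10 = 0.04685 W

Final answer: 0.04685 W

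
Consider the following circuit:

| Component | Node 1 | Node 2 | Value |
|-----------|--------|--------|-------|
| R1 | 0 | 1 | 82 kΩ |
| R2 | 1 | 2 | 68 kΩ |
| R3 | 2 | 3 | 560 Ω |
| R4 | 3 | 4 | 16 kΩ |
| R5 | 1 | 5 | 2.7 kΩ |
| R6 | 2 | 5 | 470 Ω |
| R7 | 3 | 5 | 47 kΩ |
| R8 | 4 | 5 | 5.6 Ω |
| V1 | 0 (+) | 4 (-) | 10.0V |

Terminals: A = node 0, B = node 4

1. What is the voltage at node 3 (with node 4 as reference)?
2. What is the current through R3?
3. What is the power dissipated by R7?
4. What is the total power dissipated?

Nodal analysis, taking node 4 as the 0 V reference.
Source V1 fixes V_0 = 10 V.
KCL at each unknown node (sum of currents leaving = 0; resistances in Ω):
  Node 1: (V_1 - 10)/82000 + (V_1 - V_2)/68000 + (V_1 - V_5)/2700 = 0
  Node 2: (V_2 - V_1)/68000 + (V_2 - V_3)/560 + (V_2 - V_5)/470 = 0
  Node 3: (V_3 - V_2)/560 + (V_3 - 0)/16000 + (V_3 - V_5)/47000 = 0
  Node 5: (V_5 - V_1)/2700 + (V_5 - V_2)/470 + (V_5 - V_3)/47000 + (V_5 - 0)/5.6 = 0
Collecting terms (coefficients in siemens):
  0.0003973·V_1 - 0.00001471·V_2 - 0.0003704·V_5 = 0.000122
  0.003928·V_2 - 0.00001471·V_1 - 0.001786·V_3 - 0.002128·V_5 = 0
  0.001869·V_3 - 0.001786·V_2 - 0.00002128·V_5 = 0
  0.1811·V_5 - 0.0003704·V_1 - 0.002128·V_2 - 0.00002128·V_3 = 0
Solving these 4 simultaneous equations (Gaussian elimination) gives:
  V_1 = 0.3077 V, V_2 = 0.002675 V, V_3 = 0.002563 V, V_5 = 0.000661 V
Part 1:
  Read off the nodal solution: V_3 = 0.002563 V
Part 2:
  I_R3 = (V_2 - V_3)/R3 = (0.002675 - 0.002563)/560 = 0.0000002006 A
  Magnitude: I_R3 = 0.0000002006 A
Part 3:
  I_R7 = (V_3 - V_5)/R7 = (0.002563 - 0.000661)/47000 = 0.00000004046 A
  P_R7 = I_R7² × R7 = (0.00000004046)² × 47000 = 0.00000000007693 W
Part 4:
  Power in each resistor, P = (ΔV)²/R:
    P_R1 = (10 - 0.3077)²/82000 = 0.001146 W
    P_R2 = (0.3077 - 0.002675)²/68000 = 0.000001368 W
    P_R3 = (0.002675 - 0.002563)²/560 = 0.00000000002254 W
    P_R4 = (0.002563 - 0)²/16000 = 0.0000000004104 W
    P_R5 = (0.3077 - 0.000661)²/2700 = 0.00003491 W
    P_R6 = (0.002675 - 0.000661)²/470 = 0.000000008629 W
    P_R7 = (0.002563 - 0.000661)²/47000 = 0.00000000007693 W
    P_R8 = (0 - 0.000661)²/5.6 = 0.00000007803 W
  P_total = P_R1 + P_R2 + P_R3 + P_R4 + P_R5 + P_R6 + P_R7 + P_R8 = 0.001182 W

Final answers:
1. V_3 = 0.002563 V
2. I_R3 = 2.006e-07 A
3. P_R7 = 7.693e-11 W
4. P_total = 0.001182 W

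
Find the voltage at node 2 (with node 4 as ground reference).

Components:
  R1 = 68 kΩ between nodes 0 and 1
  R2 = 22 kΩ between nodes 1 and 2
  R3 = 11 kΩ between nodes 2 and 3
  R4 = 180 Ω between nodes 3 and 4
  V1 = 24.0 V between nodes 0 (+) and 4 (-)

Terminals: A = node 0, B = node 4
Nodal analysis, taking node 4 as the 0 V reference.
Source V1 fixes V_0 = 24 V.
KCL at each unknown node (sum of currents leaving = 0; resistances in Ω):
  Node 1: (V_1 - 24)/68000 + (V_1 - V_2)/22000 = 0
  Node 2: (V_2 - V_1)/22000 + (V_2 - V_3)/11000 = 0
  Node 3: (V_3 - V_2)/11000 + (V_3 - 0)/180 = 0
Collecting terms (coefficients in siemens):
  0.00006016·V_1 - 0.00004545·V_2 = 0.0003529
  0.0001364·V_2 - 0.00004545·V_1 - 0.00009091·V_3 = 0
  0.005646·V_3 - 0.00009091·V_2 = 0
Solving these 3 simultaneous equations (Gaussian elimination) gives:
  V_1 = 7.87 V, V_2 = 2.652 V, V_3 = 0.0427 V
The requested potential is V_2 = 2.652 V.

Final answer: V_2 = 2.652 V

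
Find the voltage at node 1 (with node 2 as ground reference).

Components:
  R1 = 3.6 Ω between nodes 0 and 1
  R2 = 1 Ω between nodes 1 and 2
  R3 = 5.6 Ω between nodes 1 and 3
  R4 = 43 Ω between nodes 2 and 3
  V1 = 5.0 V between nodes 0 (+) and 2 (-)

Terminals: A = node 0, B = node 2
Nodal analysis, taking node 2 as the 0 V reference.
Source V1 fixes V_0 = 5 V.
KCL at each unknown node (sum of currents leaving = 0; resistances in Ω):
  Node 1: (V_1 - 5)/3.6 + (V_1 - 0)/1 + (V_1 - V_3)/5.6 = 0
  Node 3: (V_3 - V_1)/5.6 + (V_3 - 0)/43 = 0
Collecting terms (coefficients in siemens):
  1.456·V_1 - 0.1786·V_3 = 1.389
  0.2018·V_3 - 0.1786·V_1 = 0
Determinant D = (1.456)(0.2018) - (-0.1786)(-0.1786) = 0.262
V_1 = [(1.389)(0.2018) - (-0.1786)(0)]/D = 1.07 V
V_3 = [(1.456)(0) - (1.389)(-0.1786)]/D = 0.9465 V
The requested potential is V_1 = 1.07 V.

Final answer: V_1 = 1.07 V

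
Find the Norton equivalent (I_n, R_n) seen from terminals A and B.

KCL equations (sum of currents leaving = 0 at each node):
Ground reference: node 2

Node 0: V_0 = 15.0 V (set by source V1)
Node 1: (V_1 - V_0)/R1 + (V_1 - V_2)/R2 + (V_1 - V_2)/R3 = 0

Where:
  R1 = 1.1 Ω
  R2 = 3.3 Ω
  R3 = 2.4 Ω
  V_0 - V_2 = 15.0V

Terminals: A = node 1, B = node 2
Find the Thévenin equivalent first; then I_n = V_th/R_th and R_n = R_th.
Step 1 — V_th is the open-circuit voltage V_A - V_B (nothing connected across the terminals).
Nodal analysis, taking node 2 as the 0 V reference.
Source V1 fixes V_0 = 15 V.
KCL at each unknown node (sum of currents leaving = 0; resistances in Ω):
  Node 1: (V_1 - 15)/1.1 + (V_1 - 0)/3.3 + (V_1 - 0)/2.4 = 0
Collecting terms: 1.629 × V_1 = 13.64  =>  V_1 = 8.372 V
V_th = V_1 - V_2 = 8.372 - 0 = 8.372 V
Step 2 — R_th: zero the source — replace V1 by a short circuit (node 2 merges into node 0) — and find the resistance seen between A (node 1) and B (node 0).
Reduce the network between node 1 (A) and node 0 (B) by series/parallel combination:
  Rp1 = R1 ‖ R2 ‖ R3 (parallel, all between nodes 0 and 1) = 1/(1/1.1 + 1/3.3 + 1/2.4) = 0.614 Ω
R_th = 0.614 Ω
I_n = V_th/R_th = 8.372/0.614 = 13.64 A, and R_n = R_th = 0.614 Ω

Final answer: I_n = 13.64 A, R_n = 0.614 Ω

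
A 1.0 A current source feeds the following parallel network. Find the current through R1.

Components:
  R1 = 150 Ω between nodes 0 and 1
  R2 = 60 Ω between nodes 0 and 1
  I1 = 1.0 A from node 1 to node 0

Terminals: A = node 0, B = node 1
All resistors sit directly between nodes 0 and 1, so they are in parallel and share one voltage V; the full source current 1 A splits among them.
1/R_par = 1/150 + 1/60 = 0.02333 S  =>  R_par = 42.86 Ω
V = I × R_par = 1 × 42.86 = 42.86 V
I_R1 = V/R1 = 42.86/150 = 0.2857 A

Final answer: 0.2857 A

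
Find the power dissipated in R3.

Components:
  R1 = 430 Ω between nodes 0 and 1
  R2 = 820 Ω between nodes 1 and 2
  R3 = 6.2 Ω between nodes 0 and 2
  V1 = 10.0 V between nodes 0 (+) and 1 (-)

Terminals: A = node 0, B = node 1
Nodal analysis, taking node 1 as the 0 V reference.
Source V1 fixes V_0 = 10 V.
KCL at each unknown node (sum of currents leaving = 0; resistances in Ω):
  Node 2: (V_2 - 0)/820 + (V_2 - 10)/6.2 = 0
Collecting terms: 0.1625 × V_2 = 1.613  =>  V_2 = 9.925 V
I_R3 = (V_0 - V_2)/R3 = (10 - 9.925)/6.2 = 0.0121 A
P_R3 = I_R3² × R3 = (0.0121)² × 6.2 = 0.0009083 W

Final answer: 0.0009083 W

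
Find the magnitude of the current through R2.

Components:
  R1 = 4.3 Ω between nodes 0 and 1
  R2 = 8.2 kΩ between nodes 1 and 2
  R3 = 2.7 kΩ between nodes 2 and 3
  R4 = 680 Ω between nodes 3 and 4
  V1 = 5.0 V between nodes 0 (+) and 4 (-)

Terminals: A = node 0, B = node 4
Nodal analysis, taking node 4 as the 0 V reference.
Source V1 fixes V_0 = 5 V.
KCL at each unknown node (sum of currents leaving = 0; resistances in Ω):
  Node 1: (V_1 - 5)/4.3 + (V_1 - V_2)/8200 = 0
  Node 2: (V_2 - V_1)/8200 + (V_2 - V_3)/2700 = 0
  Node 3: (V_3 - V_2)/2700 + (V_3 - 0)/680 = 0
Collecting terms (coefficients in siemens):
  0.2327·V_1 - 0.000122·V_2 = 1.163
  0.0004923·V_2 - 0.000122·V_1 - 0.0003704·V_3 = 0
  0.001841·V_3 - 0.0003704·V_2 = 0
Solving these 3 simultaneous equations (Gaussian elimination) gives:
  V_1 = 4.998 V, V_2 = 1.459 V, V_3 = 0.2935 V
I_R2 = (V_1 - V_2)/R2 = (4.998 - 1.459)/8200 = 0.0004316 A
|I_R2| = 0.0004316 A

Final answer: |I_R2| = 0.0004316 A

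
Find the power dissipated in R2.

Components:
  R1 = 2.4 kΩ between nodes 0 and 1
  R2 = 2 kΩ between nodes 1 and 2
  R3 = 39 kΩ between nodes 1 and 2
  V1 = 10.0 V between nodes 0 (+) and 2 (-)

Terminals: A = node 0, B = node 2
Nodal analysis, taking node 2 as the 0 V reference.
Source V1 fixes V_0 = 10 V.
KCL at each unknown node (sum of currents leaving = 0; resistances in Ω):
  Node 1: (V_1 - 10)/2400 + (V_1 - 0)/2000 + (V_1 - 0)/39000 = 0
Collecting terms: 0.0009423 × V_1 = 0.004167  =>  V_1 = 4.422 V
I_R2 = (V_1 - V_2)/R2 = (4.422 - 0)/2000 = 0.002211 A
P_R2 = I_R2² × R2 = (0.002211)² × 2000 = 0.009776 W

Final answer: 0.009776 W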